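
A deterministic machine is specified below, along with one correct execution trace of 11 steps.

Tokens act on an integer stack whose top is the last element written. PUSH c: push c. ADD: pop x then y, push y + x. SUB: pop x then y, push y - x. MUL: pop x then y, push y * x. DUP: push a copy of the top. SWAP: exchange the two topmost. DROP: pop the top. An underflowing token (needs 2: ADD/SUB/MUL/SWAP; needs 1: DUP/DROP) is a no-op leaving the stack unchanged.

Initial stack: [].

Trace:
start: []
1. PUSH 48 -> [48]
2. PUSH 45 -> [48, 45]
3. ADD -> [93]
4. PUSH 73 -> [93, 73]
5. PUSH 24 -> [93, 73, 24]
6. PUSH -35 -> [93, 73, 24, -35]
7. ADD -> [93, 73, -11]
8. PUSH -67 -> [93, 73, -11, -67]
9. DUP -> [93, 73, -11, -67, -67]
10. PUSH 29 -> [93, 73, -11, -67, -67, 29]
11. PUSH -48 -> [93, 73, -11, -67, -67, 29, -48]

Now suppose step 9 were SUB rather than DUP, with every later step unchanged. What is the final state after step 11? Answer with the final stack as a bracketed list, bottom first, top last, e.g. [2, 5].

[93, 73, 56, 29, -48]

(re-executing from step 9 with the substitution; state before step 9: [93, 73, -11, -67])
9. SUB -> [93, 73, 56]
10. PUSH 29 -> [93, 73, 56, 29]
11. PUSH -48 -> [93, 73, 56, 29, -48]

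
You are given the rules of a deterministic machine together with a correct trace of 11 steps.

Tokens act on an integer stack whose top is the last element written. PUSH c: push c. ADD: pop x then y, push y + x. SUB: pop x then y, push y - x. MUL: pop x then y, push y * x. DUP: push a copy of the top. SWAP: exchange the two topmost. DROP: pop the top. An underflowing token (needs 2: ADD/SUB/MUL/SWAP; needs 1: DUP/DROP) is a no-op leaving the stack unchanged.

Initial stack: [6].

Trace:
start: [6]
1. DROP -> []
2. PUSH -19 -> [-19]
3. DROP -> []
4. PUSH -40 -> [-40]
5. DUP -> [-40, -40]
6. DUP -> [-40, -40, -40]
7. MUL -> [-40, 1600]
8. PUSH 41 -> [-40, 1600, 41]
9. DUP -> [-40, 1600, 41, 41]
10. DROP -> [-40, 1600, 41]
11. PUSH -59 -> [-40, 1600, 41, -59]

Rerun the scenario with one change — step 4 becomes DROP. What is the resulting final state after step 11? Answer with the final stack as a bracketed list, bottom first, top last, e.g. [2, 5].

(re-executing from step 4 with the substitution; state before step 4: [])
4. DROP -> []
5. DUP -> []
6. DUP -> []
7. MUL -> []
8. PUSH 41 -> [41]
9. DUP -> [41, 41]
10. DROP -> [41]
11. PUSH -59 -> [41, -59]

[41, -59]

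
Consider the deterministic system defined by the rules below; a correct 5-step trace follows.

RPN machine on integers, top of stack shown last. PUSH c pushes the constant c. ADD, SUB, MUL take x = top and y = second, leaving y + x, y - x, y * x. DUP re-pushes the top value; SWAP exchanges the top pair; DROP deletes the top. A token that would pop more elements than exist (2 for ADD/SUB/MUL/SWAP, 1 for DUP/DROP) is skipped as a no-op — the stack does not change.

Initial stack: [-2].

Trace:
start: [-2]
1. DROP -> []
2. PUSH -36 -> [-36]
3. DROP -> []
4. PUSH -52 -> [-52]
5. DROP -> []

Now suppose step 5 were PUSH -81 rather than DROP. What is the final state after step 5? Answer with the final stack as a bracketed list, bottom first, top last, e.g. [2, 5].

[-52, -81]

(re-executing from step 5 with the substitution; state before step 5: [-52])
5. PUSH -81 -> [-52, -81]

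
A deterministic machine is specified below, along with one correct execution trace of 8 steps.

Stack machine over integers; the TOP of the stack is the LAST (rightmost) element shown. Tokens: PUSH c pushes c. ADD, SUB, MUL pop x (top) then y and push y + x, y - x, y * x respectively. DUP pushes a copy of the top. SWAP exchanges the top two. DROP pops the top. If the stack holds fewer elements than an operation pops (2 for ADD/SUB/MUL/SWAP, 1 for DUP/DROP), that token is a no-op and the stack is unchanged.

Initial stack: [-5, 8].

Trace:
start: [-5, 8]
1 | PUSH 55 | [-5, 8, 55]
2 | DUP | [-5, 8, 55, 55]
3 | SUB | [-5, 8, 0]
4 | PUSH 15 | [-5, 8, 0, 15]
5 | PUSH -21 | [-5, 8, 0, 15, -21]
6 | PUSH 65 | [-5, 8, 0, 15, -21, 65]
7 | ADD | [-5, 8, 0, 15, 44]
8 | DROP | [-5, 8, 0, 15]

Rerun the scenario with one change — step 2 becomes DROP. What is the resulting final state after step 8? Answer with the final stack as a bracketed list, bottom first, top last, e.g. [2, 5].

(re-executing from step 2 with the substitution; state before step 2: [-5, 8, 55])
2 | DROP | [-5, 8]
3 | SUB | [-13]
4 | PUSH 15 | [-13, 15]
5 | PUSH -21 | [-13, 15, -21]
6 | PUSH 65 | [-13, 15, -21, 65]
7 | ADD | [-13, 15, 44]
8 | DROP | [-13, 15]

[-13, 15]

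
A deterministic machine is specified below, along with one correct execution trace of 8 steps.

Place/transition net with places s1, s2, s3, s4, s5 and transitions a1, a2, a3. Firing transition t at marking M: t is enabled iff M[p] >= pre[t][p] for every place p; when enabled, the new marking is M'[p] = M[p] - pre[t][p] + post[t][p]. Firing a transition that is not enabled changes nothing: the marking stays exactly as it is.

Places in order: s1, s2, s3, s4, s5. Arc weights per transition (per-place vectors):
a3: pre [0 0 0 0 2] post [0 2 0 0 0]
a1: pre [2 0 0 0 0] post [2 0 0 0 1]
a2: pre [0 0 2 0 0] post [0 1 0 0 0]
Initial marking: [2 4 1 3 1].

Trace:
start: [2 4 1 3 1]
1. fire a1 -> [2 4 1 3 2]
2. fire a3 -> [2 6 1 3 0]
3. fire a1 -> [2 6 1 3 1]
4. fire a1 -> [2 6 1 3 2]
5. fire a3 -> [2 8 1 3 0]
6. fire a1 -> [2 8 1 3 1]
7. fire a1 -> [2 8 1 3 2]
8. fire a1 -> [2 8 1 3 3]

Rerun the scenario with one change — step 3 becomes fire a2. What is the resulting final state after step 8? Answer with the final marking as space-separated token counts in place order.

(re-executing from step 3 with the substitution; state before step 3: [2 6 1 3 0])
3. fire a2 -> [2 6 1 3 0]
4. fire a1 -> [2 6 1 3 1]
5. fire a3 -> [2 6 1 3 1]
6. fire a1 -> [2 6 1 3 2]
7. fire a1 -> [2 6 1 3 3]
8. fire a1 -> [2 6 1 3 4]

2 6 1 3 4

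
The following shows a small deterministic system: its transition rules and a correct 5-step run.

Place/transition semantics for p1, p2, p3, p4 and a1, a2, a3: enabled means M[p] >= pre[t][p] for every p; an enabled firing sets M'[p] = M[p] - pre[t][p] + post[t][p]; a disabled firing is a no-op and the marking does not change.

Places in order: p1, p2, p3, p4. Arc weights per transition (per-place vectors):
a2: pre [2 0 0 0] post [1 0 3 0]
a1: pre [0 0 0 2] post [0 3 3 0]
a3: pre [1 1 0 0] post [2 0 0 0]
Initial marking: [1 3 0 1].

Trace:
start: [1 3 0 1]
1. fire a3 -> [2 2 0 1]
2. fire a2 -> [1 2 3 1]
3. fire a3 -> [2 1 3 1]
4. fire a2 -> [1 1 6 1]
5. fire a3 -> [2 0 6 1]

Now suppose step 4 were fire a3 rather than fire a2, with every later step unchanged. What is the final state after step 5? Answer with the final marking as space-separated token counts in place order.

(re-executing from step 4 with the substitution; state before step 4: [2 1 3 1])
4. fire a3 -> [3 0 3 1]
5. fire a3 -> [3 0 3 1]

3 0 3 1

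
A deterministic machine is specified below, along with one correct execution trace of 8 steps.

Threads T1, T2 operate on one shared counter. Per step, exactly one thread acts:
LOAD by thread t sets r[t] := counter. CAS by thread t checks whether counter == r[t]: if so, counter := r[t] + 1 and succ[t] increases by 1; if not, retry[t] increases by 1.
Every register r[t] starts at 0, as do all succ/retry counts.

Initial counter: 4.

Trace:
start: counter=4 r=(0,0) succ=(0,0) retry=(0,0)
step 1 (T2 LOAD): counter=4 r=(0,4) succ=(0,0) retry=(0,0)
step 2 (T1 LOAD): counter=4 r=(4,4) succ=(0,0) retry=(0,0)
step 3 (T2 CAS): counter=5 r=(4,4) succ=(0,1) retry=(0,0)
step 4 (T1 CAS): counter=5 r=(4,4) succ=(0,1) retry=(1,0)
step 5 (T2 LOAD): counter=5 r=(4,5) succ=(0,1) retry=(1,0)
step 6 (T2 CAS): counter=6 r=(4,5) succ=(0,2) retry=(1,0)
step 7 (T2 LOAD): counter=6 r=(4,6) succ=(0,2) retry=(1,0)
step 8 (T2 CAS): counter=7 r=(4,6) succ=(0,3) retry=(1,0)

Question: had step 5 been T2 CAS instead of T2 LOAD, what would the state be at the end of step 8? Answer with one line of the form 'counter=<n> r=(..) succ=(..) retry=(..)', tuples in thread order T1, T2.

(re-executing from step 5 with the substitution; state before step 5: counter=5 r=(4,4) succ=(0,1) retry=(1,0))
step 5 (T2 CAS): counter=5 r=(4,4) succ=(0,1) retry=(1,1)
step 6 (T2 CAS): counter=5 r=(4,4) succ=(0,1) retry=(1,2)
step 7 (T2 LOAD): counter=5 r=(4,5) succ=(0,1) retry=(1,2)
step 8 (T2 CAS): counter=6 r=(4,5) succ=(0,2) retry=(1,2)

counter=6 r=(4,5) succ=(0,2) retry=(1,2)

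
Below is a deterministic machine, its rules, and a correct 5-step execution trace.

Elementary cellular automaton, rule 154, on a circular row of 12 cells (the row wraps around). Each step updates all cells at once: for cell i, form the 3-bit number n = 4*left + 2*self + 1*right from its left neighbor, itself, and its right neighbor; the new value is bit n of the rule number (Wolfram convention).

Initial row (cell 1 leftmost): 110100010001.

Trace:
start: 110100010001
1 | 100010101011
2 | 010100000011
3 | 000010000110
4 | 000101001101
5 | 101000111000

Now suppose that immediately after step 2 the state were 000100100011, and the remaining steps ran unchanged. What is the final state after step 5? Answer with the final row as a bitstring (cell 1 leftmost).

000101001010

state after step 2 := 000100100011
3 | 101011010110
4 | 000010000100
5 | 000101001010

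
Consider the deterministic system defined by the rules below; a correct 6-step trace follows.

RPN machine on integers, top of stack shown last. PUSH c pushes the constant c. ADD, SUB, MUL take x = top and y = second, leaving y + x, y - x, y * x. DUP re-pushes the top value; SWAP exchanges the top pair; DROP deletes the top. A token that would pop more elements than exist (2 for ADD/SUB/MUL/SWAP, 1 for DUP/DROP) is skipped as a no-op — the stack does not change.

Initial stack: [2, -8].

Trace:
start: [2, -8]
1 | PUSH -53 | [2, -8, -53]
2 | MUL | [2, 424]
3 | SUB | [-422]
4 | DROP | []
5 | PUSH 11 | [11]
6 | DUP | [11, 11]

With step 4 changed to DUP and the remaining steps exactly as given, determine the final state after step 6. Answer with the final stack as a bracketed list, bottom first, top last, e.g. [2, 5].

[-422, -422, 11, 11]

(re-executing from step 4 with the substitution; state before step 4: [-422])
4 | DUP | [-422, -422]
5 | PUSH 11 | [-422, -422, 11]
6 | DUP | [-422, -422, 11, 11]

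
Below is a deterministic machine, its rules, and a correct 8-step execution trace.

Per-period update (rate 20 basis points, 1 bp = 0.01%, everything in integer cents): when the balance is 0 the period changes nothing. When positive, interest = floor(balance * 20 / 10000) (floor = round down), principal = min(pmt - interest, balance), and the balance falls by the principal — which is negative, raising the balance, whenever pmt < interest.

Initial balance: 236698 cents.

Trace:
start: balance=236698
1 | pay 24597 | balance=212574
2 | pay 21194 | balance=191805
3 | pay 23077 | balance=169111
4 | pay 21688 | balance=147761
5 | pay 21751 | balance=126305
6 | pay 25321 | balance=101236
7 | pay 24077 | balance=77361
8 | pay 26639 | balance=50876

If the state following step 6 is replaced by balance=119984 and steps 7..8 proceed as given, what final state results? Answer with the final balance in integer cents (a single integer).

state after step 6 := balance=119984
7 | pay 24077 | balance=96146
8 | pay 26639 | balance=69699

69699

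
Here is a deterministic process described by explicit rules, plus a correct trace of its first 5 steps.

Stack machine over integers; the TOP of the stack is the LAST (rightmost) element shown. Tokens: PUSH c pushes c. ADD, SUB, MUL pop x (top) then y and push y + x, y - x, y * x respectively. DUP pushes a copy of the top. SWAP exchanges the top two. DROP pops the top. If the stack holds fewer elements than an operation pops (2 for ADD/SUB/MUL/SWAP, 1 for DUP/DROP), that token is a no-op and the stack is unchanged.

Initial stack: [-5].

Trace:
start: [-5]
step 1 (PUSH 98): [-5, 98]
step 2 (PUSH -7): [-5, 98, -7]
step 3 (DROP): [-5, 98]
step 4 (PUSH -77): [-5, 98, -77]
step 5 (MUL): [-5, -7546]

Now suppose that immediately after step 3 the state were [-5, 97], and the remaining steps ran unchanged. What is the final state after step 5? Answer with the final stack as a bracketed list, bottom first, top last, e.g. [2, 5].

[-5, -7469]

state after step 3 := [-5, 97]
step 4 (PUSH -77): [-5, 97, -77]
step 5 (MUL): [-5, -7469]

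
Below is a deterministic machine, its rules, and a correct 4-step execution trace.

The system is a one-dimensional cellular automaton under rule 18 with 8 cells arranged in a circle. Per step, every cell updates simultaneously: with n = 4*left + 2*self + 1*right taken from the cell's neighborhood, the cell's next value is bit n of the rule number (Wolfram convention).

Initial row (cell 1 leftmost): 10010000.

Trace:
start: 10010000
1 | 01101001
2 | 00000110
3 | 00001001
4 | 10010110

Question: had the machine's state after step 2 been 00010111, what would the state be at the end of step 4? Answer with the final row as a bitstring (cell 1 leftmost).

state after step 2 := 00010111
3 | 10100000
4 | 00010001

00010001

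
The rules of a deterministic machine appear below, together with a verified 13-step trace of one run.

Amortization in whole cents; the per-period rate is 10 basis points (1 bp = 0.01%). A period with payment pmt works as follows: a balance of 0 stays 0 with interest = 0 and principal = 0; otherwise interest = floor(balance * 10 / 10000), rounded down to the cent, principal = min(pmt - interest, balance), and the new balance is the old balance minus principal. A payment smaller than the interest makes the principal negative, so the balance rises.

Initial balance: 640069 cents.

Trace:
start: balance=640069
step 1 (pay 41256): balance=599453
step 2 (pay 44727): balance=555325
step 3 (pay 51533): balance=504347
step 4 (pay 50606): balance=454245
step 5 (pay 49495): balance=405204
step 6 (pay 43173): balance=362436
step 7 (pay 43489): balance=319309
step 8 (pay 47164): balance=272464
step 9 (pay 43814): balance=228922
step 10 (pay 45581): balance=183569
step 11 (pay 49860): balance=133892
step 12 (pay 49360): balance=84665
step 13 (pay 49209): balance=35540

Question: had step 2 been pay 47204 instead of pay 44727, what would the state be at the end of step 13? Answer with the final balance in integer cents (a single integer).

33034

(re-executing from step 2 with the substitution; state before step 2: balance=599453)
step 2 (pay 47204): balance=552848
step 3 (pay 51533): balance=501867
step 4 (pay 50606): balance=451762
step 5 (pay 49495): balance=402718
step 6 (pay 43173): balance=359947
step 7 (pay 43489): balance=316817
step 8 (pay 47164): balance=269969
step 9 (pay 43814): balance=226424
step 10 (pay 45581): balance=181069
step 11 (pay 49860): balance=131390
step 12 (pay 49360): balance=82161
step 13 (pay 49209): balance=33034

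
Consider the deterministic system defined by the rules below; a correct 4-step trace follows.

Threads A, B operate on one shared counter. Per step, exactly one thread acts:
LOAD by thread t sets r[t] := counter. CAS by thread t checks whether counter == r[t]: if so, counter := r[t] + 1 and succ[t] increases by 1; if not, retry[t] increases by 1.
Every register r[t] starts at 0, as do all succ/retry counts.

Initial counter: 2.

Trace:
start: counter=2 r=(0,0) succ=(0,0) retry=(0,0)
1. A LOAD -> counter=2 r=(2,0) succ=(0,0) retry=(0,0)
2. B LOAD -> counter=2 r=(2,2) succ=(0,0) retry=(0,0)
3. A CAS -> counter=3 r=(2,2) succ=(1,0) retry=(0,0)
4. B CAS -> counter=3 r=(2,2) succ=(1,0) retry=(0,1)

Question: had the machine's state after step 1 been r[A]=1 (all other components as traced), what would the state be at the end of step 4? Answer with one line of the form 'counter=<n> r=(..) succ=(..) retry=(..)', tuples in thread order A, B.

counter=3 r=(1,2) succ=(0,1) retry=(1,0)

state after step 1 := counter=2 r=(1,0) succ=(0,0) retry=(0,0)
2. B LOAD -> counter=2 r=(1,2) succ=(0,0) retry=(0,0)
3. A CAS -> counter=2 r=(1,2) succ=(0,0) retry=(1,0)
4. B CAS -> counter=3 r=(1,2) succ=(0,1) retry=(1,0)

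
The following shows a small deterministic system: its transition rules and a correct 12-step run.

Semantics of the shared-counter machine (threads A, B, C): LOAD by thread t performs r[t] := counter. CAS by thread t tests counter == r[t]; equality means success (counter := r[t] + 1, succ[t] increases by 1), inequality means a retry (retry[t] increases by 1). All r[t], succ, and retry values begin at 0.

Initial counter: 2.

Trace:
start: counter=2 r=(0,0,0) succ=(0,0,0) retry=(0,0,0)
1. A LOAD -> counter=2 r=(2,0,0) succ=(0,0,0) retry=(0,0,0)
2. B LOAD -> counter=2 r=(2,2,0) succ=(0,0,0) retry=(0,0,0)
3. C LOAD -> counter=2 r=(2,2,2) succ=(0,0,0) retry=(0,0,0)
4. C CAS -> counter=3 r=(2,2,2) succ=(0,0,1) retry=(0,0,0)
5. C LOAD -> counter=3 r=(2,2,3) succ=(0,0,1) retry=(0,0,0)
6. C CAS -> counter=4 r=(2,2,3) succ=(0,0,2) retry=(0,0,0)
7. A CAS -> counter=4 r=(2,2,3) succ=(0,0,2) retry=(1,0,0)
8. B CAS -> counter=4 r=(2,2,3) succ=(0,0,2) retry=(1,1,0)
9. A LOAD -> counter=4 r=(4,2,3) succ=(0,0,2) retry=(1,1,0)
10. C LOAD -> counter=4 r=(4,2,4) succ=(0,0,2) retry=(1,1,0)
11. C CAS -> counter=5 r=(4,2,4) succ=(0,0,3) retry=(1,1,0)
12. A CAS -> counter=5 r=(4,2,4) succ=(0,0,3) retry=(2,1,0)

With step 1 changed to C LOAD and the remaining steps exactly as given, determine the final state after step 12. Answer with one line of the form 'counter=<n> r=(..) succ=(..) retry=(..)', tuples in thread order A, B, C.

(re-executing from step 1 with the substitution; state before step 1: counter=2 r=(0,0,0) succ=(0,0,0) retry=(0,0,0))
1. C LOAD -> counter=2 r=(0,0,2) succ=(0,0,0) retry=(0,0,0)
2. B LOAD -> counter=2 r=(0,2,2) succ=(0,0,0) retry=(0,0,0)
3. C LOAD -> counter=2 r=(0,2,2) succ=(0,0,0) retry=(0,0,0)
4. C CAS -> counter=3 r=(0,2,2) succ=(0,0,1) retry=(0,0,0)
5. C LOAD -> counter=3 r=(0,2,3) succ=(0,0,1) retry=(0,0,0)
6. C CAS -> counter=4 r=(0,2,3) succ=(0,0,2) retry=(0,0,0)
7. A CAS -> counter=4 r=(0,2,3) succ=(0,0,2) retry=(1,0,0)
8. B CAS -> counter=4 r=(0,2,3) succ=(0,0,2) retry=(1,1,0)
9. A LOAD -> counter=4 r=(4,2,3) succ=(0,0,2) retry=(1,1,0)
10. C LOAD -> counter=4 r=(4,2,4) succ=(0,0,2) retry=(1,1,0)
11. C CAS -> counter=5 r=(4,2,4) succ=(0,0,3) retry=(1,1,0)
12. A CAS -> counter=5 r=(4,2,4) succ=(0,0,3) retry=(2,1,0)

counter=5 r=(4,2,4) succ=(0,0,3) retry=(2,1,0)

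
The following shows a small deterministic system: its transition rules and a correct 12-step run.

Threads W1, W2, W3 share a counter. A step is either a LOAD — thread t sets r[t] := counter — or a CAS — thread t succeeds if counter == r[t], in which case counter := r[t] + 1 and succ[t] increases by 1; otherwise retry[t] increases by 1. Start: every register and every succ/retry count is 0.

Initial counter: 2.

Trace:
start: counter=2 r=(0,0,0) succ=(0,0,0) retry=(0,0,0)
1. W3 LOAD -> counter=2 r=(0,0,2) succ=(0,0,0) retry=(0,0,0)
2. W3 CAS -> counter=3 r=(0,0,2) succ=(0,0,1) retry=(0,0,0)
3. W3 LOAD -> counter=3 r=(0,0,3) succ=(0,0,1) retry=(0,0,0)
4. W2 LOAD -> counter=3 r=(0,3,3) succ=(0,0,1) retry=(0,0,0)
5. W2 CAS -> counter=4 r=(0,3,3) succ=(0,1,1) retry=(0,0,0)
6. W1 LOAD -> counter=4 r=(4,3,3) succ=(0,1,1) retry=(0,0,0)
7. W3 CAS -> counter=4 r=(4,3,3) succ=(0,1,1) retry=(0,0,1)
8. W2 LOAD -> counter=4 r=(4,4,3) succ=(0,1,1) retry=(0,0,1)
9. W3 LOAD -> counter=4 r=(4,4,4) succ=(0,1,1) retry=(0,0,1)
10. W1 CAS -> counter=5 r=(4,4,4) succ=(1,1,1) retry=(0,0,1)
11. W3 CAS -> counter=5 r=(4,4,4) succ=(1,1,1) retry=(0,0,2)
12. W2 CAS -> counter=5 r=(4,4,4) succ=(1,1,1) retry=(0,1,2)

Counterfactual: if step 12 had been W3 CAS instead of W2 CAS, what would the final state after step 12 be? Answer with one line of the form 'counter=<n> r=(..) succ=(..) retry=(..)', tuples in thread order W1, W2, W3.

(re-executing from step 12 with the substitution; state before step 12: counter=5 r=(4,4,4) succ=(1,1,1) retry=(0,0,2))
12. W3 CAS -> counter=5 r=(4,4,4) succ=(1,1,1) retry=(0,0,3)

counter=5 r=(4,4,4) succ=(1,1,1) retry=(0,0,3)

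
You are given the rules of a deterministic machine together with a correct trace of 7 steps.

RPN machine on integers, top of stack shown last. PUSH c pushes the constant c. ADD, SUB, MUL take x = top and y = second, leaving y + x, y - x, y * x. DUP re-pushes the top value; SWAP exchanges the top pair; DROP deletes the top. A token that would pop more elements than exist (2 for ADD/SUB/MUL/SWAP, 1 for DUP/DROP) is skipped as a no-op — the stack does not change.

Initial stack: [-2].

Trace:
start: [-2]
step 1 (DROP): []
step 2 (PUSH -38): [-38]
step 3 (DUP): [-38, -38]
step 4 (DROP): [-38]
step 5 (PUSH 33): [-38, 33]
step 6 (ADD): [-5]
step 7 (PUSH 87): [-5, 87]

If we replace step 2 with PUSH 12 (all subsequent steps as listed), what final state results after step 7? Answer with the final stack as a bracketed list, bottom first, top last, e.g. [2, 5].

[45, 87]

(re-executing from step 2 with the substitution; state before step 2: [])
step 2 (PUSH 12): [12]
step 3 (DUP): [12, 12]
step 4 (DROP): [12]
step 5 (PUSH 33): [12, 33]
step 6 (ADD): [45]
step 7 (PUSH 87): [45, 87]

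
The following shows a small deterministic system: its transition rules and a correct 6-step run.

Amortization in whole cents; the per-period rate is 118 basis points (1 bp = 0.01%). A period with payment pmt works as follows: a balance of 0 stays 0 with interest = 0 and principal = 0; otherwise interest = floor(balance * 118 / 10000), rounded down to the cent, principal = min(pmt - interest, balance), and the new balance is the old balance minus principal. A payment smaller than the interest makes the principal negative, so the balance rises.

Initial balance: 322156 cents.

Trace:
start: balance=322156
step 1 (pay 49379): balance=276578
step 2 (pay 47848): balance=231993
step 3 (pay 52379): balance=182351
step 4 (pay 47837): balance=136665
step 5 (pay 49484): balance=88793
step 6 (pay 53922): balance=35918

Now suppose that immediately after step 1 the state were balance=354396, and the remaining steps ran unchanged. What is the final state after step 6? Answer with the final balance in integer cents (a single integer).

state after step 1 := balance=354396
step 2 (pay 47848): balance=310729
step 3 (pay 52379): balance=262016
step 4 (pay 47837): balance=217270
step 5 (pay 49484): balance=170349
step 6 (pay 53922): balance=118437

118437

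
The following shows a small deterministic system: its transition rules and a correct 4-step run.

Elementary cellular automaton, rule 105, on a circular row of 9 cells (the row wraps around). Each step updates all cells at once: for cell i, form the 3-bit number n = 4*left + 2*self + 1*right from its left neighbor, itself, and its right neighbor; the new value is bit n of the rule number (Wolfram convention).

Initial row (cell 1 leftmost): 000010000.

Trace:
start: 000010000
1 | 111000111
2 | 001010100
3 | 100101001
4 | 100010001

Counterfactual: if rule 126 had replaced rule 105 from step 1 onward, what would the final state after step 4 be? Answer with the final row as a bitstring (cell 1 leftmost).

(re-executing steps 1..4 under rule 126; state before step 1: 000010000)
1 | 000111000
2 | 001101100
3 | 011111110
4 | 110000011

110000011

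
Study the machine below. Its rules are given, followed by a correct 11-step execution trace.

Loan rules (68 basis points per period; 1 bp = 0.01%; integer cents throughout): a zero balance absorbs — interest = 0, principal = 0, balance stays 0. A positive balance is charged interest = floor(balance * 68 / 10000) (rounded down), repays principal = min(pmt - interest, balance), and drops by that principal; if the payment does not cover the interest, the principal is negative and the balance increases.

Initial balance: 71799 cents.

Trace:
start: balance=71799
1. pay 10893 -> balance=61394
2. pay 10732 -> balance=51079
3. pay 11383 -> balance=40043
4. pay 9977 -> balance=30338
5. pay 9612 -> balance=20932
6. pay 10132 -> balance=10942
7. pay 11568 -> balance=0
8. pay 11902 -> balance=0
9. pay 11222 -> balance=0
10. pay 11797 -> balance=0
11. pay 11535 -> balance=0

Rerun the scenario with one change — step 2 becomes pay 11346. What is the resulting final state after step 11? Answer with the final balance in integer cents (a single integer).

(re-executing from step 2 with the substitution; state before step 2: balance=61394)
2. pay 11346 -> balance=50465
3. pay 11383 -> balance=39425
4. pay 9977 -> balance=29716
5. pay 9612 -> balance=20306
6. pay 10132 -> balance=10312
7. pay 11568 -> balance=0
8. pay 11902 -> balance=0
9. pay 11222 -> balance=0
10. pay 11797 -> balance=0
11. pay 11535 -> balance=0

0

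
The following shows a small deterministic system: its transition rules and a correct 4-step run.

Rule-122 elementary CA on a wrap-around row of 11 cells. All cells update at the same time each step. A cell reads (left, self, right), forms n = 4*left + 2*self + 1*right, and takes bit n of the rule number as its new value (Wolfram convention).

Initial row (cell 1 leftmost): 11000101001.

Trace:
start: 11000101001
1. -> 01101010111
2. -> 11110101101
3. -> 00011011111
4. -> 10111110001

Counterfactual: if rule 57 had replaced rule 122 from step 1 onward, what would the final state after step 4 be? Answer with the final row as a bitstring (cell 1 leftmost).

(re-executing steps 1..4 under rule 57; state before step 1: 11000101001)
1. -> 00110010101
2. -> 10101001010
3. -> 01010100101
4. -> 10101010010

10101010010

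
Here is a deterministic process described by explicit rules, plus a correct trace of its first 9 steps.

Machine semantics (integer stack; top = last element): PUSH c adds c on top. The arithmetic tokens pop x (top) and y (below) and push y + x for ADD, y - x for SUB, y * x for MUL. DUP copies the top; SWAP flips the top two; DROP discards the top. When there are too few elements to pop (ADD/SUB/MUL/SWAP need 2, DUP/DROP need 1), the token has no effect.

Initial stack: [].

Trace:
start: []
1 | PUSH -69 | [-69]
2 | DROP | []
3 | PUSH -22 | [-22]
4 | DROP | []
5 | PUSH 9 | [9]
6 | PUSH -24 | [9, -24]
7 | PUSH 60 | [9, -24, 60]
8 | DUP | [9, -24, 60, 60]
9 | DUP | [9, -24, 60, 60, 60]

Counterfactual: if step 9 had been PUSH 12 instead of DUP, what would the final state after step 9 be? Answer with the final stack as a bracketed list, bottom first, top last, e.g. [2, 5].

(re-executing from step 9 with the substitution; state before step 9: [9, -24, 60, 60])
9 | PUSH 12 | [9, -24, 60, 60, 12]

[9, -24, 60, 60, 12]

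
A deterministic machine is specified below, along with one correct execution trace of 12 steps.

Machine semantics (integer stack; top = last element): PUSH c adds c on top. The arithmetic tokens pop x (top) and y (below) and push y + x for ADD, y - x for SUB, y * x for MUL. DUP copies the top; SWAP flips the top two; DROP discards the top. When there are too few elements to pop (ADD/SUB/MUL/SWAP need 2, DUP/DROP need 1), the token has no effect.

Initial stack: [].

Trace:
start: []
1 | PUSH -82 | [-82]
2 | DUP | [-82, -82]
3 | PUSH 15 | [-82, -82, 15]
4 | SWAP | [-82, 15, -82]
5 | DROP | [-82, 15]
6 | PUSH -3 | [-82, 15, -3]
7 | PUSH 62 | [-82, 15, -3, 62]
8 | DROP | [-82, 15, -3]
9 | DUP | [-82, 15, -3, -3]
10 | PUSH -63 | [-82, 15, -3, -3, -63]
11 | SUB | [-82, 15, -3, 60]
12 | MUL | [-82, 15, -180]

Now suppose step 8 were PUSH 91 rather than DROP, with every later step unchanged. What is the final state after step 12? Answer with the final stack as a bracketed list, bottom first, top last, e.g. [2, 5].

[-82, 15, -3, 62, 14014]

(re-executing from step 8 with the substitution; state before step 8: [-82, 15, -3, 62])
8 | PUSH 91 | [-82, 15, -3, 62, 91]
9 | DUP | [-82, 15, -3, 62, 91, 91]
10 | PUSH -63 | [-82, 15, -3, 62, 91, 91, -63]
11 | SUB | [-82, 15, -3, 62, 91, 154]
12 | MUL | [-82, 15, -3, 62, 14014]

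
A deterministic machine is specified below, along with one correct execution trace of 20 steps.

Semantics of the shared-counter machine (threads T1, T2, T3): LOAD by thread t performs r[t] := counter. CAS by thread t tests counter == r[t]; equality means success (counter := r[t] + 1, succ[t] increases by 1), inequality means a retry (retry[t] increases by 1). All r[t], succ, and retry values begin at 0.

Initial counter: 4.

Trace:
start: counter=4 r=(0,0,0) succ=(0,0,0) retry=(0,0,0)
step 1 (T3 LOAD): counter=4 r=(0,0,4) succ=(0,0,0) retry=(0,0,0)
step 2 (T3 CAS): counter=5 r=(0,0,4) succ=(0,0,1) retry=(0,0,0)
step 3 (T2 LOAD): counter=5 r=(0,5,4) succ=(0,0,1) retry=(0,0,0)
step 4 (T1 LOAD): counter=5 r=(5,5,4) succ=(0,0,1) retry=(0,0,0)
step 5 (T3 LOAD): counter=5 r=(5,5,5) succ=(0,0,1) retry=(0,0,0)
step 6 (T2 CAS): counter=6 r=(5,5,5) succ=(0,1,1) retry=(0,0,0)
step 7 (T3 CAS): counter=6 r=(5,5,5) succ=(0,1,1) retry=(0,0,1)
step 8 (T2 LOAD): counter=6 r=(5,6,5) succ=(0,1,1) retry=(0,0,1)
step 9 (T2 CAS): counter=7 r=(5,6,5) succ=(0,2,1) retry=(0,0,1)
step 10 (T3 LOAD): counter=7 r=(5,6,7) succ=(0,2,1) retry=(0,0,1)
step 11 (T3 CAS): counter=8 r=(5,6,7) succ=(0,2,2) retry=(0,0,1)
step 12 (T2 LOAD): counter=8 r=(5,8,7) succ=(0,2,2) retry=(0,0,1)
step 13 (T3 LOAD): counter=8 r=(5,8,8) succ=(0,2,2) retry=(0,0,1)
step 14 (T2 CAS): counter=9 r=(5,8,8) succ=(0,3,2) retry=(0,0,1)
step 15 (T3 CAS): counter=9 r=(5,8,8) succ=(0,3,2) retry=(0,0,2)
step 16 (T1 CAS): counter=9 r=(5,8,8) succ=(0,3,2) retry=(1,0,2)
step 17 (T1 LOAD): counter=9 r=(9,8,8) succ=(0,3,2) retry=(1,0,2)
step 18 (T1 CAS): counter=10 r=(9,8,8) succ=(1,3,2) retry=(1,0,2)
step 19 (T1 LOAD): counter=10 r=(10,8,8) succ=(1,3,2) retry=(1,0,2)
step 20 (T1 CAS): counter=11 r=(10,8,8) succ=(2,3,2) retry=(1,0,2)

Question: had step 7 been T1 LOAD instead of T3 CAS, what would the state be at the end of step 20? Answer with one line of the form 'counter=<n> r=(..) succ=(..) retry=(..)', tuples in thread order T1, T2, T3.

(re-executing from step 7 with the substitution; state before step 7: counter=6 r=(5,5,5) succ=(0,1,1) retry=(0,0,0))
step 7 (T1 LOAD): counter=6 r=(6,5,5) succ=(0,1,1) retry=(0,0,0)
step 8 (T2 LOAD): counter=6 r=(6,6,5) succ=(0,1,1) retry=(0,0,0)
step 9 (T2 CAS): counter=7 r=(6,6,5) succ=(0,2,1) retry=(0,0,0)
step 10 (T3 LOAD): counter=7 r=(6,6,7) succ=(0,2,1) retry=(0,0,0)
step 11 (T3 CAS): counter=8 r=(6,6,7) succ=(0,2,2) retry=(0,0,0)
step 12 (T2 LOAD): counter=8 r=(6,8,7) succ=(0,2,2) retry=(0,0,0)
step 13 (T3 LOAD): counter=8 r=(6,8,8) succ=(0,2,2) retry=(0,0,0)
step 14 (T2 CAS): counter=9 r=(6,8,8) succ=(0,3,2) retry=(0,0,0)
step 15 (T3 CAS): counter=9 r=(6,8,8) succ=(0,3,2) retry=(0,0,1)
step 16 (T1 CAS): counter=9 r=(6,8,8) succ=(0,3,2) retry=(1,0,1)
step 17 (T1 LOAD): counter=9 r=(9,8,8) succ=(0,3,2) retry=(1,0,1)
step 18 (T1 CAS): counter=10 r=(9,8,8) succ=(1,3,2) retry=(1,0,1)
step 19 (T1 LOAD): counter=10 r=(10,8,8) succ=(1,3,2) retry=(1,0,1)
step 20 (T1 CAS): counter=11 r=(10,8,8) succ=(2,3,2) retry=(1,0,1)

counter=11 r=(10,8,8) succ=(2,3,2) retry=(1,0,1)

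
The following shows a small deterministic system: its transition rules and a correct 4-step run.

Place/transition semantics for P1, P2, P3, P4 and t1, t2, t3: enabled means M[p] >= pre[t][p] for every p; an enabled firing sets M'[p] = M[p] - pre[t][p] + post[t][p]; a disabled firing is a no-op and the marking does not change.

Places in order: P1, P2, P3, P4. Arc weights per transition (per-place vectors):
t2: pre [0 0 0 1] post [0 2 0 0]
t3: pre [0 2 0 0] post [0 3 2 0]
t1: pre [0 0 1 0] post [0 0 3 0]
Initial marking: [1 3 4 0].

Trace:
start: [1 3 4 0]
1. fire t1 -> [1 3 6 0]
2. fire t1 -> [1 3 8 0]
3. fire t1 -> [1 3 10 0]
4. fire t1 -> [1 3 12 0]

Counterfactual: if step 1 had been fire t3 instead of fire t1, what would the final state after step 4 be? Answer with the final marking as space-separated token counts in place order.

(re-executing from step 1 with the substitution; state before step 1: [1 3 4 0])
1. fire t3 -> [1 4 6 0]
2. fire t1 -> [1 4 8 0]
3. fire t1 -> [1 4 10 0]
4. fire t1 -> [1 4 12 0]

1 4 12 0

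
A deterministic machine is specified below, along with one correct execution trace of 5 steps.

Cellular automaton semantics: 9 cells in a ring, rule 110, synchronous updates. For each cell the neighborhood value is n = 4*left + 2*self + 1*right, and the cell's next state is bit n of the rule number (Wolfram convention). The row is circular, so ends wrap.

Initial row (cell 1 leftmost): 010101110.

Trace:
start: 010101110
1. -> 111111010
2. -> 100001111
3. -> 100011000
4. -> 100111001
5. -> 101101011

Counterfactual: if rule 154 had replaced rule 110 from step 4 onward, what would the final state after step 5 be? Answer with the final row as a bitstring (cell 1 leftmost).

(re-executing steps 4..5 under rule 154; state before step 4: 100011000)
4. -> 010110101
5. -> 000100000

000100000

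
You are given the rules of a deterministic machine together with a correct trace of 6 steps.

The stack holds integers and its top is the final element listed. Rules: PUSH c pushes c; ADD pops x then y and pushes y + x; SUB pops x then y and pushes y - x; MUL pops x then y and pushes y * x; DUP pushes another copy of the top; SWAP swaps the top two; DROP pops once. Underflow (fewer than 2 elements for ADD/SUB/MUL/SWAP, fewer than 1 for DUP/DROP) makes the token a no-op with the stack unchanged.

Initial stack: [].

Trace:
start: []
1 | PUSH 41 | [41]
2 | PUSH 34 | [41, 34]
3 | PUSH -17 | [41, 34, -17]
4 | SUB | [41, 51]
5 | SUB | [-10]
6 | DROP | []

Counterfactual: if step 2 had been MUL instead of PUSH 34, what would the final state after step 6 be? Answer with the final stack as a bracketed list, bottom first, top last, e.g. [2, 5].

(re-executing from step 2 with the substitution; state before step 2: [41])
2 | MUL | [41]
3 | PUSH -17 | [41, -17]
4 | SUB | [58]
5 | SUB | [58]
6 | DROP | []

[]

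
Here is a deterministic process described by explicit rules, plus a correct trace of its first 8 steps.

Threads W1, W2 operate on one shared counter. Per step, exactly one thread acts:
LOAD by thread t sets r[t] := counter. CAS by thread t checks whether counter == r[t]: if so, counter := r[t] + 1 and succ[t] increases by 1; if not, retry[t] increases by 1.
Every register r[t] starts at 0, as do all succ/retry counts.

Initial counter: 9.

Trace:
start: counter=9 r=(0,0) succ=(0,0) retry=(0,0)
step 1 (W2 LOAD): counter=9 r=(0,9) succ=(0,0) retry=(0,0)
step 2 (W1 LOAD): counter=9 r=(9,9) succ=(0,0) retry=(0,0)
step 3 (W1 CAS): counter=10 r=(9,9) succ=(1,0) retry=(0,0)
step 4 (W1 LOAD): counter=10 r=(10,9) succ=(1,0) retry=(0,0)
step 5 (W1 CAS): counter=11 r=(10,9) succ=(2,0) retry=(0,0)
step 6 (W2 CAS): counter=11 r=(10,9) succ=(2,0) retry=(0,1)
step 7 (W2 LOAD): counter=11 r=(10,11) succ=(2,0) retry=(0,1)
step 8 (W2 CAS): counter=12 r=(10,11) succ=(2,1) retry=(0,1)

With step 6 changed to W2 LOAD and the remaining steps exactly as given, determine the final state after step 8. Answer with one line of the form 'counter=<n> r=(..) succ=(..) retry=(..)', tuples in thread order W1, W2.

(re-executing from step 6 with the substitution; state before step 6: counter=11 r=(10,9) succ=(2,0) retry=(0,0))
step 6 (W2 LOAD): counter=11 r=(10,11) succ=(2,0) retry=(0,0)
step 7 (W2 LOAD): counter=11 r=(10,11) succ=(2,0) retry=(0,0)
step 8 (W2 CAS): counter=12 r=(10,11) succ=(2,1) retry=(0,0)

counter=12 r=(10,11) succ=(2,1) retry=(0,0)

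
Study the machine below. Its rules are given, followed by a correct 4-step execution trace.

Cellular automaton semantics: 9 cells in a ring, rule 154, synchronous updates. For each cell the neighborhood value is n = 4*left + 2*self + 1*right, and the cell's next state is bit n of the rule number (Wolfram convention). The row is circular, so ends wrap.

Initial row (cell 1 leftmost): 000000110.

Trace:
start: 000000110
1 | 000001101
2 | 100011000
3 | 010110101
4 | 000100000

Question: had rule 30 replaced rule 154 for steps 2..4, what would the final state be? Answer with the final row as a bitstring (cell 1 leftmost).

010100100

(re-executing steps 2..4 under rule 30; state before step 2: 000001101)
2 | 100011001
3 | 010110111
4 | 010100100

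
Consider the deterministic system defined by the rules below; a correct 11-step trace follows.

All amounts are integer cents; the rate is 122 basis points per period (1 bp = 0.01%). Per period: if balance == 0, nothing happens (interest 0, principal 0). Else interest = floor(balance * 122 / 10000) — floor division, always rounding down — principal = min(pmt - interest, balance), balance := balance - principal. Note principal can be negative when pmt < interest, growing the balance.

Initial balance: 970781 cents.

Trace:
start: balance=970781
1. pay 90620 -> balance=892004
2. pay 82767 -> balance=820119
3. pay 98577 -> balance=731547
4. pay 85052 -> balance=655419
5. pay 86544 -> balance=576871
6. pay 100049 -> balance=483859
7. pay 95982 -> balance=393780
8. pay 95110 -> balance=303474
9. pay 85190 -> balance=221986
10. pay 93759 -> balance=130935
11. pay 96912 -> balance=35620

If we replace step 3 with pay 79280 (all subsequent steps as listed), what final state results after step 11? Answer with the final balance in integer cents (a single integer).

(re-executing from step 3 with the substitution; state before step 3: balance=820119)
3. pay 79280 -> balance=750844
4. pay 85052 -> balance=674952
5. pay 86544 -> balance=596642
6. pay 100049 -> balance=503872
7. pay 95982 -> balance=414037
8. pay 95110 -> balance=323978
9. pay 85190 -> balance=242740
10. pay 93759 -> balance=151942
11. pay 96912 -> balance=56883

56883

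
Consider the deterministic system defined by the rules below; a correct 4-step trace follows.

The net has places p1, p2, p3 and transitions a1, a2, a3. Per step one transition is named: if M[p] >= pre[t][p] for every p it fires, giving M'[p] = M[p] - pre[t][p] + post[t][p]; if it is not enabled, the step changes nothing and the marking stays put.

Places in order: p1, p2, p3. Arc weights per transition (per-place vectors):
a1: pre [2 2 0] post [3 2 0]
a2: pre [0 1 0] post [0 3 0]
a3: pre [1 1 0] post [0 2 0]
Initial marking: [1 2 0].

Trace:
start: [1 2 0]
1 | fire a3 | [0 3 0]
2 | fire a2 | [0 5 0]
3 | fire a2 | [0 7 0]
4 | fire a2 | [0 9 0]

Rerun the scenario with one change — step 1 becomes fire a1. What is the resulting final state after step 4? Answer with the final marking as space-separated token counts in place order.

(re-executing from step 1 with the substitution; state before step 1: [1 2 0])
1 | fire a1 | [1 2 0]
2 | fire a2 | [1 4 0]
3 | fire a2 | [1 6 0]
4 | fire a2 | [1 8 0]

1 8 0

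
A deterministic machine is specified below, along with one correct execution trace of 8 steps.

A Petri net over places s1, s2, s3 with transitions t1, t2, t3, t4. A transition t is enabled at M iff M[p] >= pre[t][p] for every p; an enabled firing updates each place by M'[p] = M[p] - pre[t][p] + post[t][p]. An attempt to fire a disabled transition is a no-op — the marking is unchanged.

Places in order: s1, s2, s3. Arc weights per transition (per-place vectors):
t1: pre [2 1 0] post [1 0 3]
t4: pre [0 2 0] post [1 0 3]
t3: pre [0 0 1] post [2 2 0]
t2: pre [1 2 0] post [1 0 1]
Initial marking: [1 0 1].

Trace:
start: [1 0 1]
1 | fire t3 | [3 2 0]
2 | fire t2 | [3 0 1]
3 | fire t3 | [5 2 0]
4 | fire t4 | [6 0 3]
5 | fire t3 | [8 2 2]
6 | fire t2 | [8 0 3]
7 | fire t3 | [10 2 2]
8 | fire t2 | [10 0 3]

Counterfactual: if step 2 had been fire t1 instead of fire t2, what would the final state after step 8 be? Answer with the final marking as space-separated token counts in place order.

9 1 5

(re-executing from step 2 with the substitution; state before step 2: [3 2 0])
2 | fire t1 | [2 1 3]
3 | fire t3 | [4 3 2]
4 | fire t4 | [5 1 5]
5 | fire t3 | [7 3 4]
6 | fire t2 | [7 1 5]
7 | fire t3 | [9 3 4]
8 | fire t2 | [9 1 5]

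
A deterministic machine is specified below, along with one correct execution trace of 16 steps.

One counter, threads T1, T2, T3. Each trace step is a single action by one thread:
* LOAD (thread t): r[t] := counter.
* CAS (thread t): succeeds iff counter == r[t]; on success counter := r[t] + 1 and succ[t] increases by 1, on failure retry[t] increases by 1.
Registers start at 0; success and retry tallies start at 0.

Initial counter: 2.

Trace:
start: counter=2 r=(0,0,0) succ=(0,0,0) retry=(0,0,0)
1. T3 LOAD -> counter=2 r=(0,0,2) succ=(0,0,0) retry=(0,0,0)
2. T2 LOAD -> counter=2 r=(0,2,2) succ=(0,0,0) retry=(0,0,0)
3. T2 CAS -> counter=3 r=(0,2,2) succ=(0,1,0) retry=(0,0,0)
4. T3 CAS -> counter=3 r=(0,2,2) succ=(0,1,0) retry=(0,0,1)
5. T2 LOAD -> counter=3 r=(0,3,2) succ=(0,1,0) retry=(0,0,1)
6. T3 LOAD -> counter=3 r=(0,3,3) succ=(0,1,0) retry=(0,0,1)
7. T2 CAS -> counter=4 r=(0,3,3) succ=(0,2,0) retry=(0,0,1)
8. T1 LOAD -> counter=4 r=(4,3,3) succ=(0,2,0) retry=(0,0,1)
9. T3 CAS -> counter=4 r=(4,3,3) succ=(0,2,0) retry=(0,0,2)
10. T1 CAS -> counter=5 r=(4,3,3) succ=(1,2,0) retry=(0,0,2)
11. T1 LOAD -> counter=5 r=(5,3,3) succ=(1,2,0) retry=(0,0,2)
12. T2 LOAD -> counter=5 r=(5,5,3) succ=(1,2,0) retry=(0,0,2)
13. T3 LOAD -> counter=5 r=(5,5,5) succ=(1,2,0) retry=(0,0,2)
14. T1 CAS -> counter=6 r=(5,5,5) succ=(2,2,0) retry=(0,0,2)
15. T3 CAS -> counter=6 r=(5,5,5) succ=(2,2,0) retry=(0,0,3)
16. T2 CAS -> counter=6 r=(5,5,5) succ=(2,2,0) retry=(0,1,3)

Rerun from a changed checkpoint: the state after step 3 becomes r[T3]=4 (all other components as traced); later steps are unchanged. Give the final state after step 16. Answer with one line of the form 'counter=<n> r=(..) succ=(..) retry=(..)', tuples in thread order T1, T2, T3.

counter=6 r=(5,5,5) succ=(2,2,0) retry=(0,1,3)

state after step 3 := counter=3 r=(0,2,4) succ=(0,1,0) retry=(0,0,0)
4. T3 CAS -> counter=3 r=(0,2,4) succ=(0,1,0) retry=(0,0,1)
5. T2 LOAD -> counter=3 r=(0,3,4) succ=(0,1,0) retry=(0,0,1)
6. T3 LOAD -> counter=3 r=(0,3,3) succ=(0,1,0) retry=(0,0,1)
7. T2 CAS -> counter=4 r=(0,3,3) succ=(0,2,0) retry=(0,0,1)
8. T1 LOAD -> counter=4 r=(4,3,3) succ=(0,2,0) retry=(0,0,1)
9. T3 CAS -> counter=4 r=(4,3,3) succ=(0,2,0) retry=(0,0,2)
10. T1 CAS -> counter=5 r=(4,3,3) succ=(1,2,0) retry=(0,0,2)
11. T1 LOAD -> counter=5 r=(5,3,3) succ=(1,2,0) retry=(0,0,2)
12. T2 LOAD -> counter=5 r=(5,5,3) succ=(1,2,0) retry=(0,0,2)
13. T3 LOAD -> counter=5 r=(5,5,5) succ=(1,2,0) retry=(0,0,2)
14. T1 CAS -> counter=6 r=(5,5,5) succ=(2,2,0) retry=(0,0,2)
15. T3 CAS -> counter=6 r=(5,5,5) succ=(2,2,0) retry=(0,0,3)
16. T2 CAS -> counter=6 r=(5,5,5) succ=(2,2,0) retry=(0,1,3)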